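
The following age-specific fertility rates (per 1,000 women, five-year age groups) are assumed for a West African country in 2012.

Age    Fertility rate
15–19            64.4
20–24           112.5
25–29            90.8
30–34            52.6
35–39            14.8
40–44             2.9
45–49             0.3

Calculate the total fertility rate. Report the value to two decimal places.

Sum of ASFRs = 64.4 + 112.5 + 90.8 + 52.6 + 14.8 + 2.9 + 0.3 = 338.3
TFR = 5 × 338.3 / 1000 = 1.6915

1.69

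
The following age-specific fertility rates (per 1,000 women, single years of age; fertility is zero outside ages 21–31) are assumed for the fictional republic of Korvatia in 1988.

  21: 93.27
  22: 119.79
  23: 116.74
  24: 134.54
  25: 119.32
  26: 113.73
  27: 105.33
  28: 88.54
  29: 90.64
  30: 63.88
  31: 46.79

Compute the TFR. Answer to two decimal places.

1.09

Sum of ASFRs = 93.27 + 119.79 + 116.74 + 134.54 + 119.32 + 113.73 + 105.33 + 88.54 + 90.64 + 63.88 + 46.79 = 1092.57
TFR = 1092.57 / 1000 = 1.09257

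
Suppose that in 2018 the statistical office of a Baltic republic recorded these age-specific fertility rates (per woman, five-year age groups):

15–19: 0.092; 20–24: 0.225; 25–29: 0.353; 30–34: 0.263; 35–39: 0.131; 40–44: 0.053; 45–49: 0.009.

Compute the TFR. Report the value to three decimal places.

5.630

Sum of ASFRs = 0.092 + 0.225 + 0.353 + 0.263 + 0.131 + 0.053 + 0.009 = 1.126
TFR = 5 × 1.126 = 5.63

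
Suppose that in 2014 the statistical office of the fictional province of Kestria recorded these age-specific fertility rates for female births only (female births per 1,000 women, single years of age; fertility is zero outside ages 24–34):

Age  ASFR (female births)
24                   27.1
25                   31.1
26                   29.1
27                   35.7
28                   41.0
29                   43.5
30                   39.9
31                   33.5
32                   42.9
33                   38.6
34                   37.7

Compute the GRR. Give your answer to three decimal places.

Sum of female ASFRs = 27.1 + 31.1 + 29.1 + 35.7 + 41.0 + 43.5 + 39.9 + 33.5 + 42.9 + 38.6 + 37.7 = 400.1
GRR = 400.1 / 1000 = 0.4001

0.400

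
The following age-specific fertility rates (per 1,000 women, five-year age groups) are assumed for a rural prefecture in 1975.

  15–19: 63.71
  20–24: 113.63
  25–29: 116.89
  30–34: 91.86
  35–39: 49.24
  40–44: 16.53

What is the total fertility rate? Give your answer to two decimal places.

Sum of ASFRs = 63.71 + 113.63 + 116.89 + 91.86 + 49.24 + 16.53 = 451.86
TFR = 5 × 451.86 / 1000 = 2.2593

2.26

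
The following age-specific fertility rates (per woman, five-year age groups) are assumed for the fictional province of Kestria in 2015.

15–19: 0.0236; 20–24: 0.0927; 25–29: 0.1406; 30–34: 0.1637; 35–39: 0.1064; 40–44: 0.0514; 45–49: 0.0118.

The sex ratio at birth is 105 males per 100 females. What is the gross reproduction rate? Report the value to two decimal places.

Proportion female at birth = 100 / (100 + 105) = 0.48780.
Sum of ASFRs = 0.0236 + 0.0927 + 0.1406 + 0.1637 + 0.1064 + 0.0514 + 0.0118 = 0.5902
TFR = 5 × 0.5902 = 2.951
GRR = 0.48780 × 2.951 = 1.43950

1.44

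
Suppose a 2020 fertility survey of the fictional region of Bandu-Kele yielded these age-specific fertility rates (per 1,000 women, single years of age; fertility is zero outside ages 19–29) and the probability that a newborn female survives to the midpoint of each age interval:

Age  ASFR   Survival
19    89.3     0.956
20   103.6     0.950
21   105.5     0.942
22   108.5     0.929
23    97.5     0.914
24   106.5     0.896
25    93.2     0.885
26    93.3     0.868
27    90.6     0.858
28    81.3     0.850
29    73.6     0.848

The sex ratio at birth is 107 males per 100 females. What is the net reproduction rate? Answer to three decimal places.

0.455

Proportion female at birth = 100 / (100 + 107) = 0.48309.
Each age group contributes 1 × ASFR × survival:
  19: 1 × 89.3/1000 × 0.956 = 0.08537
  20: 1 × 103.6/1000 × 0.950 = 0.09842
  21: 1 × 105.5/1000 × 0.942 = 0.09938
  22: 1 × 108.5/1000 × 0.929 = 0.10080
  23: 1 × 97.5/1000 × 0.914 = 0.08912
  24: 1 × 106.5/1000 × 0.896 = 0.09542
  25: 1 × 93.2/1000 × 0.885 = 0.08248
  26: 1 × 93.3/1000 × 0.868 = 0.08098
  27: 1 × 90.6/1000 × 0.858 = 0.07773
  28: 1 × 81.3/1000 × 0.850 = 0.06911
  29: 1 × 73.6/1000 × 0.848 = 0.06241
Sum = 0.94122
NRR = 0.48309 × 0.94122 = 0.45469
An NRR under 1 implies long-run decline under these rates.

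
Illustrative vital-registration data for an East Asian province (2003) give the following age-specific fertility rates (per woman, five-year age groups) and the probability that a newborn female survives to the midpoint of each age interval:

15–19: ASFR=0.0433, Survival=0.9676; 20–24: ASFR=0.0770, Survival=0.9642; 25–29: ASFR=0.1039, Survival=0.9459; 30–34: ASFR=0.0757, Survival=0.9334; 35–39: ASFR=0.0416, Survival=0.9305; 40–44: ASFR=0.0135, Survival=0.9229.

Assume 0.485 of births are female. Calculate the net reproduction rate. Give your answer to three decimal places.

0.815

Proportion female at birth = 0.485.
Weighting each age-specific rate by interval width and survival:
  15–19: 5 × 0.0433 × 0.9676 = 0.20949
  20–24: 5 × 0.0770 × 0.9642 = 0.37122
  25–29: 5 × 0.1039 × 0.9459 = 0.49140
  30–34: 5 × 0.0757 × 0.9334 = 0.35329
  35–39: 5 × 0.0416 × 0.9305 = 0.19354
  40–44: 5 × 0.0135 × 0.9229 = 0.06230
Sum = 1.68124
NRR = 0.485 × 1.68124 = 0.81540
NRR < 1, so the cohort does not fully replace itself.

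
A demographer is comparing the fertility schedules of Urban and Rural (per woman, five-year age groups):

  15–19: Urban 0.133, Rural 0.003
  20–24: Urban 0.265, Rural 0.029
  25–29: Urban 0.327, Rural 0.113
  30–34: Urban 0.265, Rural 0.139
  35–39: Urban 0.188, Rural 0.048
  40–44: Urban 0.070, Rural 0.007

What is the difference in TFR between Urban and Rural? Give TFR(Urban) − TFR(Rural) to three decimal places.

Urban:
  Sum of ASFRs = 0.133 + 0.265 + 0.327 + 0.265 + 0.188 + 0.070 = 1.248
  TFR = 5 × 1.248 = 6.24
Rural:
  Sum of ASFRs = 0.003 + 0.029 + 0.113 + 0.139 + 0.048 + 0.007 = 0.339
  TFR = 5 × 0.339 = 1.695
Difference = 6.24 − 1.695 = 4.545

4.545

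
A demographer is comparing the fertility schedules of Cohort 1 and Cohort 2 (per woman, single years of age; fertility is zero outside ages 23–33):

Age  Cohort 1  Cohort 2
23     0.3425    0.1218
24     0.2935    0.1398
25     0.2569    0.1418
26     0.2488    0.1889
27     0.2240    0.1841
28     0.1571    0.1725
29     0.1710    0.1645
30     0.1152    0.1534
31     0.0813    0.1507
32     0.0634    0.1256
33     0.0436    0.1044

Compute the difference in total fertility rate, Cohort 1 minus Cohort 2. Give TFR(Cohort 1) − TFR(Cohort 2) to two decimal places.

0.35

Cohort 1:
  Sum of ASFRs = 0.3425 + 0.2935 + 0.2569 + 0.2488 + 0.2240 + 0.1571 + 0.1710 + 0.1152 + 0.0813 + 0.0634 + 0.0436 = 1.9973
  TFR = 1.9973
Cohort 2:
  Sum of ASFRs = 0.1218 + 0.1398 + 0.1418 + 0.1889 + 0.1841 + 0.1725 + 0.1645 + 0.1534 + 0.1507 + 0.1256 + 0.1044 = 1.6475
  TFR = 1.6475
Difference = 1.9973 − 1.6475 = 0.3498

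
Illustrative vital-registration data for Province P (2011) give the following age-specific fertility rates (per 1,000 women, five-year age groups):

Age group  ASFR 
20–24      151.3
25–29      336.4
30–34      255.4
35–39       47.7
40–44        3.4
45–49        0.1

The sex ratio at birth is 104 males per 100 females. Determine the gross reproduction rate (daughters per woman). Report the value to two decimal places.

1.95

Proportion female at birth = 100 / (100 + 104) = 0.49020.
Sum of ASFRs = 151.3 + 336.4 + 255.4 + 47.7 + 3.4 + 0.1 = 794.3
TFR = 5 × 794.3 / 1000 = 3.9715
GRR = 0.49020 × 3.9715 = 1.94683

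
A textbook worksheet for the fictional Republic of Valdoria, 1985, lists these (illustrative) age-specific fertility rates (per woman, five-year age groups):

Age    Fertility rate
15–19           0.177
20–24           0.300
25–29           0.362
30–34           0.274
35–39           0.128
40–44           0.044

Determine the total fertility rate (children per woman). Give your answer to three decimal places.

Sum of ASFRs = 0.177 + 0.300 + 0.362 + 0.274 + 0.128 + 0.044 = 1.285
TFR = 5 × 1.285 = 6.425

6.425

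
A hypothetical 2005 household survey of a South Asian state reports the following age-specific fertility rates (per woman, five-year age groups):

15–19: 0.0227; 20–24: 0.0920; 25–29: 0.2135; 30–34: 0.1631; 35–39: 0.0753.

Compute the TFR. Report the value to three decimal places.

Sum of ASFRs = 0.0227 + 0.0920 + 0.2135 + 0.1631 + 0.0753 = 0.5666
TFR = 5 × 0.5666 = 2.833

2.833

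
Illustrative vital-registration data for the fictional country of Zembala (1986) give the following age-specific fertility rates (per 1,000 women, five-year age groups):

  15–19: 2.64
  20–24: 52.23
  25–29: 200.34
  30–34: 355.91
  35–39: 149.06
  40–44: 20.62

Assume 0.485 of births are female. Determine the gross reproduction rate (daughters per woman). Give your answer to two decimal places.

1.89

Proportion female at birth = 0.485.
Sum of ASFRs = 2.64 + 52.23 + 200.34 + 355.91 + 149.06 + 20.62 = 780.80
TFR = 5 × 780.80 / 1000 = 3.904
GRR = 0.485 × 3.904 = 1.89344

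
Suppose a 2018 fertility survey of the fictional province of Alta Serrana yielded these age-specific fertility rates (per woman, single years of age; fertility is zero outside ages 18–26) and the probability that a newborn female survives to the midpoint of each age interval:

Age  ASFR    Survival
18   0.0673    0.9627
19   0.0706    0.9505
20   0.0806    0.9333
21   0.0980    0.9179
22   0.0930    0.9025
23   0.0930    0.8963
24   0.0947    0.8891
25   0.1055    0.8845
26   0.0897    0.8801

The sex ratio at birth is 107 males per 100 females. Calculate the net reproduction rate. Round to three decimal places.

Proportion female at birth = 100 / (100 + 107) = 0.48309.
Weighting each age-specific rate by interval width and survival:
  18: 1 × 0.0673 × 0.9627 = 0.06479
  19: 1 × 0.0706 × 0.9505 = 0.06711
  20: 1 × 0.0806 × 0.9333 = 0.07522
  21: 1 × 0.0980 × 0.9179 = 0.08995
  22: 1 × 0.0930 × 0.9025 = 0.08393
  23: 1 × 0.0930 × 0.8963 = 0.08336
  24: 1 × 0.0947 × 0.8891 = 0.08420
  25: 1 × 0.1055 × 0.8845 = 0.09331
  26: 1 × 0.0897 × 0.8801 = 0.07894
Sum = 0.72081
NRR = 0.48309 × 0.72081 = 0.34822

0.348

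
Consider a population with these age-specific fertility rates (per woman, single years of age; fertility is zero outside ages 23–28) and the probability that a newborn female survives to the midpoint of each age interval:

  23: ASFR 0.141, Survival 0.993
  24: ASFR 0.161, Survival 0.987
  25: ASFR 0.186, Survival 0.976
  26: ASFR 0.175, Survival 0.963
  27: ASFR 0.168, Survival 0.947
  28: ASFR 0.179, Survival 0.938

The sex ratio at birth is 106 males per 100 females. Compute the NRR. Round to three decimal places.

0.474

Proportion female at birth = 100 / (100 + 106) = 0.48544.
Survival-weighted fertility by age (1·fₓ·Sₓ):
  23: 1 × 0.141 × 0.993 = 0.14001
  24: 1 × 0.161 × 0.987 = 0.15891
  25: 1 × 0.186 × 0.976 = 0.18154
  26: 1 × 0.175 × 0.963 = 0.16853
  27: 1 × 0.168 × 0.947 = 0.15910
  28: 1 × 0.179 × 0.938 = 0.16790
Sum = 0.97599
NRR = 0.48544 × 0.97599 = 0.47378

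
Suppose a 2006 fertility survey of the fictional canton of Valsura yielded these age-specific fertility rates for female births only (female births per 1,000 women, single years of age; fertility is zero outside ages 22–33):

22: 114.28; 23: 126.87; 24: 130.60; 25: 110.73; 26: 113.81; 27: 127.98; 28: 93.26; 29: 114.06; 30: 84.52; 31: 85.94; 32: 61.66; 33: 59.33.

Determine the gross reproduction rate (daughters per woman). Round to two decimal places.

Sum of female ASFRs = 114.28 + 126.87 + 130.60 + 110.73 + 113.81 + 127.98 + 93.26 + 114.06 + 84.52 + 85.94 + 61.66 + 59.33 = 1223.04
GRR = 1223.04 / 1000 = 1.22304

1.22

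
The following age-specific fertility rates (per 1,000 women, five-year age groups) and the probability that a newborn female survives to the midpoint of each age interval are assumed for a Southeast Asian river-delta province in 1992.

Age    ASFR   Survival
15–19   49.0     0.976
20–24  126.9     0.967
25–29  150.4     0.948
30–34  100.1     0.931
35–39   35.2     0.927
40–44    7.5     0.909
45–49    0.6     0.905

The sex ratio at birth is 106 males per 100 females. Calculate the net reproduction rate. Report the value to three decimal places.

Proportion female at birth = 100 / (100 + 106) = 0.48544.
Each age group contributes 5 × ASFR × survival:
  15–19: 5 × 49.0/1000 × 0.976 = 0.23912
  20–24: 5 × 126.9/1000 × 0.967 = 0.61356
  25–29: 5 × 150.4/1000 × 0.948 = 0.71290
  30–34: 5 × 100.1/1000 × 0.931 = 0.46597
  35–39: 5 × 35.2/1000 × 0.927 = 0.16315
  40–44: 5 × 7.5/1000 × 0.909 = 0.03409
  45–49: 5 × 0.6/1000 × 0.905 = 0.00272
Sum = 2.23151
NRR = 0.48544 × 2.23151 = 1.08326

1.083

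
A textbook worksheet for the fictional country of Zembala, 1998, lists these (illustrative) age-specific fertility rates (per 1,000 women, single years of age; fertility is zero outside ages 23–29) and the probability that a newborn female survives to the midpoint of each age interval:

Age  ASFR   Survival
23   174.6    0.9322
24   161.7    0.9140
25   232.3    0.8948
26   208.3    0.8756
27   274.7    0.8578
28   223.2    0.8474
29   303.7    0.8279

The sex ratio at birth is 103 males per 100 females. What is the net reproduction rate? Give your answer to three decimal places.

0.678

Proportion female at birth = 100 / (100 + 103) = 0.49261.
Per-age-group product (1 × ASFR × survival probability):
  23: 1 × 174.6/1000 × 0.9322 = 0.16276
  24: 1 × 161.7/1000 × 0.9140 = 0.14779
  25: 1 × 232.3/1000 × 0.8948 = 0.20786
  26: 1 × 208.3/1000 × 0.8756 = 0.18239
  27: 1 × 274.7/1000 × 0.8578 = 0.23564
  28: 1 × 223.2/1000 × 0.8474 = 0.18914
  29: 1 × 303.7/1000 × 0.8279 = 0.25143
Sum = 1.37701
NRR = 0.49261 × 1.37701 = 0.67833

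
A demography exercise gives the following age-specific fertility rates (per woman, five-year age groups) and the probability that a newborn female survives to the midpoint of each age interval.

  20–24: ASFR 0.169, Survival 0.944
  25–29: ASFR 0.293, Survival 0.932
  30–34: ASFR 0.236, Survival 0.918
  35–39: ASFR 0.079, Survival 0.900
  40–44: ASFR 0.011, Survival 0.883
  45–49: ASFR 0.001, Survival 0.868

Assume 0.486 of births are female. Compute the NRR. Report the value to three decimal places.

Proportion female at birth = 0.486.
Per-age-group product (5 × ASFR × survival probability):
  20–24: 5 × 0.169 × 0.944 = 0.79768
  25–29: 5 × 0.293 × 0.932 = 1.36538
  30–34: 5 × 0.236 × 0.918 = 1.08324
  35–39: 5 × 0.079 × 0.900 = 0.35550
  40–44: 5 × 0.011 × 0.883 = 0.04857
  45–49: 5 × 0.001 × 0.868 = 0.00434
Sum = 3.65471
NRR = 0.486 × 3.65471 = 1.77619
NRR > 1, so each generation more than replaces itself.

1.776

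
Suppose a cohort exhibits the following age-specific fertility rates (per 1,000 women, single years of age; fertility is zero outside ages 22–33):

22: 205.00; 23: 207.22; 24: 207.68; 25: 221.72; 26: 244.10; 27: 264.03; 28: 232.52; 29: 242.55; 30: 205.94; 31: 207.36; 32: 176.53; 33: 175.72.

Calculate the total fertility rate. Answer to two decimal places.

2.59

Sum of ASFRs = 205.00 + 207.22 + 207.68 + 221.72 + 244.10 + 264.03 + 232.52 + 242.55 + 205.94 + 207.36 + 176.53 + 175.72 = 2590.37
TFR = 2590.37 / 1000 = 2.59037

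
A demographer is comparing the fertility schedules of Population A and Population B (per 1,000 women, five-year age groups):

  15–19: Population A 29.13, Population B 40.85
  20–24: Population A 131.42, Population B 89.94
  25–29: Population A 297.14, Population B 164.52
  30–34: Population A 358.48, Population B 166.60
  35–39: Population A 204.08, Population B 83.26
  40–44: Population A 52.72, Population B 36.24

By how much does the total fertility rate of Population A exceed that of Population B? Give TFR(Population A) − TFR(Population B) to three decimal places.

2.458

Population A:
  Sum of ASFRs = 29.13 + 131.42 + 297.14 + 358.48 + 204.08 + 52.72 = 1072.97
  TFR = 5 × 1072.97 / 1000 = 5.36485
Population B:
  Sum of ASFRs = 40.85 + 89.94 + 164.52 + 166.60 + 83.26 + 36.24 = 581.41
  TFR = 5 × 581.41 / 1000 = 2.90705
Difference = 5.36485 − 2.90705 = 2.4578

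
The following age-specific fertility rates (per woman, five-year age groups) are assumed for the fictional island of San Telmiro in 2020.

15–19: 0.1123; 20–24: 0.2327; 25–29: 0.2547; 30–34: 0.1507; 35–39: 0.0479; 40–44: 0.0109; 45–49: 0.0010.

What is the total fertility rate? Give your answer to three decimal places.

4.051

Sum of ASFRs = 0.1123 + 0.2327 + 0.2547 + 0.1507 + 0.0479 + 0.0109 + 0.0010 = 0.8102
TFR = 5 × 0.8102 = 4.051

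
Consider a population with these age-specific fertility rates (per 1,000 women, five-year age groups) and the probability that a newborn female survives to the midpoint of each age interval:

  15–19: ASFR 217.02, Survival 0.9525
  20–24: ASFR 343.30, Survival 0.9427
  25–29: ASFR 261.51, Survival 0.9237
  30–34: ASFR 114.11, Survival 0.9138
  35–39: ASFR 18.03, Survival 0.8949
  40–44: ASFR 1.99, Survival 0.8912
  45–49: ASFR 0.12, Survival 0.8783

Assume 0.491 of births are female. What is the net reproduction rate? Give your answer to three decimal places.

2.195

Proportion female at birth = 0.491.
Each age group contributes 5 × ASFR × survival:
  15–19: 5 × 217.02/1000 × 0.9525 = 1.03356
  20–24: 5 × 343.30/1000 × 0.9427 = 1.61814
  25–29: 5 × 261.51/1000 × 0.9237 = 1.20778
  30–34: 5 × 114.11/1000 × 0.9138 = 0.52137
  35–39: 5 × 18.03/1000 × 0.8949 = 0.08068
  40–44: 5 × 1.99/1000 × 0.8912 = 0.00887
  45–49: 5 × 0.12/1000 × 0.8783 = 0.00053
Sum = 4.47093
NRR = 0.491 × 4.47093 = 2.19523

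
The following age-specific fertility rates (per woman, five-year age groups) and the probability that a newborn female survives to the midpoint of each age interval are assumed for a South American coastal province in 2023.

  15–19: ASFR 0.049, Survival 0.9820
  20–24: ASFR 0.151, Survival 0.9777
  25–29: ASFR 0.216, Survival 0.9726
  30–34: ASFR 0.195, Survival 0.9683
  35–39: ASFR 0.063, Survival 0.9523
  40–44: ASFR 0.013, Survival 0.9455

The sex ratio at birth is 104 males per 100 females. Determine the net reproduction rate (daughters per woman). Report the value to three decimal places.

Proportion female at birth = 100 / (100 + 104) = 0.49020.
Survival-weighted fertility by age (5·fₓ·Sₓ):
  15–19: 5 × 0.049 × 0.9820 = 0.24059
  20–24: 5 × 0.151 × 0.9777 = 0.73816
  25–29: 5 × 0.216 × 0.9726 = 1.05041
  30–34: 5 × 0.195 × 0.9683 = 0.94409
  35–39: 5 × 0.063 × 0.9523 = 0.29997
  40–44: 5 × 0.013 × 0.9455 = 0.06146
Sum = 3.33468
NRR = 0.49020 × 3.33468 = 1.63466

1.635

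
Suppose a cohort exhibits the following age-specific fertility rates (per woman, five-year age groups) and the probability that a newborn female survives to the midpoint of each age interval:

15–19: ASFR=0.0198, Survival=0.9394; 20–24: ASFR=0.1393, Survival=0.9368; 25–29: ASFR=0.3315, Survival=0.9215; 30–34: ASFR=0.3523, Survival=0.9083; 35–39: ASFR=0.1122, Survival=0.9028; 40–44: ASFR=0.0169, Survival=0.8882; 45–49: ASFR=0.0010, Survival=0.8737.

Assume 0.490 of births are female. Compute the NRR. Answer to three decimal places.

2.185

Proportion female at birth = 0.490.
Weighting each age-specific rate by interval width and survival:
  15–19: 5 × 0.0198 × 0.9394 = 0.09300
  20–24: 5 × 0.1393 × 0.9368 = 0.65248
  25–29: 5 × 0.3315 × 0.9215 = 1.52739
  30–34: 5 × 0.3523 × 0.9083 = 1.59997
  35–39: 5 × 0.1122 × 0.9028 = 0.50647
  40–44: 5 × 0.0169 × 0.8882 = 0.07505
  45–49: 5 × 0.0010 × 0.8737 = 0.00437
Sum = 4.45873
NRR = 0.490 × 4.45873 = 2.18478
NRR > 1, so each generation more than replaces itself.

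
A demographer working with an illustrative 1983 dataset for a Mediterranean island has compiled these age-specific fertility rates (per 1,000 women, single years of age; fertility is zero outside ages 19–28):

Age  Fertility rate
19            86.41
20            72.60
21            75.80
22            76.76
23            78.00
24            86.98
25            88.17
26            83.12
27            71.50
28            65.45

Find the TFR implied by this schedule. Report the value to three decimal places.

Sum of ASFRs = 86.41 + 72.60 + 75.80 + 76.76 + 78.00 + 86.98 + 88.17 + 83.12 + 71.50 + 65.45 = 784.79
TFR = 784.79 / 1000 = 0.78479

0.785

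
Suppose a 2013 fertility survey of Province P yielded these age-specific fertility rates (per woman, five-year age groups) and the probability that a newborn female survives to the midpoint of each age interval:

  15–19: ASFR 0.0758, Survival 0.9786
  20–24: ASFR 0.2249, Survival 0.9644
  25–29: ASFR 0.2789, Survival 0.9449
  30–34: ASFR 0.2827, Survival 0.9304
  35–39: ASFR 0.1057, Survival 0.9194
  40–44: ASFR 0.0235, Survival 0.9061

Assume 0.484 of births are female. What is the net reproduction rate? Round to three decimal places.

Proportion female at birth = 0.484.
Each age group contributes 5 × ASFR × survival:
  15–19: 5 × 0.0758 × 0.9786 = 0.37089
  20–24: 5 × 0.2249 × 0.9644 = 1.08447
  25–29: 5 × 0.2789 × 0.9449 = 1.31766
  30–34: 5 × 0.2827 × 0.9304 = 1.31512
  35–39: 5 × 0.1057 × 0.9194 = 0.48590
  40–44: 5 × 0.0235 × 0.9061 = 0.10647
Sum = 4.68051
NRR = 0.484 × 4.68051 = 2.26537
With NRR above 1 the population is above replacement fertility.

2.265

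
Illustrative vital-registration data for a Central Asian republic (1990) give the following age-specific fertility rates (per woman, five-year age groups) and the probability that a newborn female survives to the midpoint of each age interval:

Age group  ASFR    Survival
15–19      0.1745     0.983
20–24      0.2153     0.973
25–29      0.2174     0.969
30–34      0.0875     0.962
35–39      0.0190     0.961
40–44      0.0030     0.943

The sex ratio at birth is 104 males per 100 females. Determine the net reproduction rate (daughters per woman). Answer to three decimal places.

Proportion female at birth = 100 / (100 + 104) = 0.49020.
Survival-weighted fertility by age (5·fₓ·Sₓ):
  15–19: 5 × 0.1745 × 0.983 = 0.85767
  20–24: 5 × 0.2153 × 0.973 = 1.04743
  25–29: 5 × 0.2174 × 0.969 = 1.05330
  30–34: 5 × 0.0875 × 0.962 = 0.42088
  35–39: 5 × 0.0190 × 0.961 = 0.09130
  40–44: 5 × 0.0030 × 0.943 = 0.01415
Sum = 3.48473
NRR = 0.49020 × 3.48473 = 1.70821

1.708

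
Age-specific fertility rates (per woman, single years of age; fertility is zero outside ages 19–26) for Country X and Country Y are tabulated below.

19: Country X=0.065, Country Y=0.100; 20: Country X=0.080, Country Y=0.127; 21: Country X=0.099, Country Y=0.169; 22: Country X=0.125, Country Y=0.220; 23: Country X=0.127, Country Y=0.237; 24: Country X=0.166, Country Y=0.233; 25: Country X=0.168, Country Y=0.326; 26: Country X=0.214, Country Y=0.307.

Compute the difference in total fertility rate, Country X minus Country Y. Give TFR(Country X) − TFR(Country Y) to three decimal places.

Country X:
  Sum of ASFRs = 0.065 + 0.080 + 0.099 + 0.125 + 0.127 + 0.166 + 0.168 + 0.214 = 1.044
  TFR = 1.044
Country Y:
  Sum of ASFRs = 0.100 + 0.127 + 0.169 + 0.220 + 0.237 + 0.233 + 0.326 + 0.307 = 1.719
  TFR = 1.719
Difference = 1.044 − 1.719 = -0.675

-0.675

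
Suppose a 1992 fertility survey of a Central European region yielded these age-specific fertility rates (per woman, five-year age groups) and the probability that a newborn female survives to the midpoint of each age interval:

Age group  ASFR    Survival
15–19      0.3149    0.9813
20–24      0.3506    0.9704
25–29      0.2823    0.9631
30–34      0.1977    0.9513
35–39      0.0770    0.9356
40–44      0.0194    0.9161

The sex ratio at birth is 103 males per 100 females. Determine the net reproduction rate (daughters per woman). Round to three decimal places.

2.953

Proportion female at birth = 100 / (100 + 103) = 0.49261.
Per-age-group product (5 × ASFR × survival probability):
  15–19: 5 × 0.3149 × 0.9813 = 1.54506
  20–24: 5 × 0.3506 × 0.9704 = 1.70111
  25–29: 5 × 0.2823 × 0.9631 = 1.35942
  30–34: 5 × 0.1977 × 0.9513 = 0.94036
  35–39: 5 × 0.0770 × 0.9356 = 0.36021
  40–44: 5 × 0.0194 × 0.9161 = 0.08886
Sum = 5.99502
NRR = 0.49261 × 5.99502 = 2.95321
NRR > 1, so each generation more than replaces itself.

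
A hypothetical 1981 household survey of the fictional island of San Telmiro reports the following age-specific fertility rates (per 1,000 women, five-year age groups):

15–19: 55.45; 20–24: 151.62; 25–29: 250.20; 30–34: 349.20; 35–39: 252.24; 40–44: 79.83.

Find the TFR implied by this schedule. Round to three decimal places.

5.693

Sum of ASFRs = 55.45 + 151.62 + 250.20 + 349.20 + 252.24 + 79.83 = 1138.54
TFR = 5 × 1138.54 / 1000 = 5.6927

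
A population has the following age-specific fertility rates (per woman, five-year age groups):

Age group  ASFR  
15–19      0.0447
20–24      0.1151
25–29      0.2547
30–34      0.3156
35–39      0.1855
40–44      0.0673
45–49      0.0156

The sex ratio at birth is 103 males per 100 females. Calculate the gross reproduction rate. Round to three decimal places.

Proportion female at birth = 100 / (100 + 103) = 0.49261.
Sum of ASFRs = 0.0447 + 0.1151 + 0.2547 + 0.3156 + 0.1855 + 0.0673 + 0.0156 = 0.9985
TFR = 5 × 0.9985 = 4.9925
GRR = 0.49261 × 4.9925 = 2.45936

2.459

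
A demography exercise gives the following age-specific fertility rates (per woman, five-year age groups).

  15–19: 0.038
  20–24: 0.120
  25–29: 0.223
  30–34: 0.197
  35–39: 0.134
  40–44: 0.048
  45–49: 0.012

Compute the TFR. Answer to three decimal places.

3.860

Sum of ASFRs = 0.038 + 0.120 + 0.223 + 0.197 + 0.134 + 0.048 + 0.012 = 0.772
TFR = 5 × 0.772 = 3.86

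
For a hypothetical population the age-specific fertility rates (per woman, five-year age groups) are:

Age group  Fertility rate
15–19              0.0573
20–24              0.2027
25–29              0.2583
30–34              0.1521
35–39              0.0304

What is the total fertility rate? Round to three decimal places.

3.504

Sum of ASFRs = 0.0573 + 0.2027 + 0.2583 + 0.1521 + 0.0304 = 0.7008
TFR = 5 × 0.7008 = 3.504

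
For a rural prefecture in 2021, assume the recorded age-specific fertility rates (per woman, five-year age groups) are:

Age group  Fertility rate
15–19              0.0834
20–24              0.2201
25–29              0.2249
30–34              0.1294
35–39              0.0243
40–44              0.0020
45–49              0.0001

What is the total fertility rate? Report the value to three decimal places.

Sum of ASFRs = 0.0834 + 0.2201 + 0.2249 + 0.1294 + 0.0243 + 0.0020 + 0.0001 = 0.6842
TFR = 5 × 0.6842 = 3.421

3.421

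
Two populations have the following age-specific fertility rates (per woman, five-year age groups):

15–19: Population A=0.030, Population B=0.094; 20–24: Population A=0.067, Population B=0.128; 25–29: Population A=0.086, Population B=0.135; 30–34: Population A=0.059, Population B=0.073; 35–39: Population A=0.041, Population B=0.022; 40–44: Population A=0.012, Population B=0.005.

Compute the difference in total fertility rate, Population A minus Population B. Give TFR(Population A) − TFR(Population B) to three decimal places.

-0.810

Population A:
  Sum of ASFRs = 0.030 + 0.067 + 0.086 + 0.059 + 0.041 + 0.012 = 0.295
  TFR = 5 × 0.295 = 1.475
Population B:
  Sum of ASFRs = 0.094 + 0.128 + 0.135 + 0.073 + 0.022 + 0.005 = 0.457
  TFR = 5 × 0.457 = 2.285
Difference = 1.475 − 2.285 = -0.81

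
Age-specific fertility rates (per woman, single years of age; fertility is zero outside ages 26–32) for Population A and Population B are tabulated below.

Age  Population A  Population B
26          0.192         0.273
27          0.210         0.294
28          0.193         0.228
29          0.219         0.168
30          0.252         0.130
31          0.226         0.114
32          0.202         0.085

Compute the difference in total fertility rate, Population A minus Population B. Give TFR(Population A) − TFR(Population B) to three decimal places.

0.202

Population A:
  Sum of ASFRs = 0.192 + 0.210 + 0.193 + 0.219 + 0.252 + 0.226 + 0.202 = 1.494
  TFR = 1.494
Population B:
  Sum of ASFRs = 0.273 + 0.294 + 0.228 + 0.168 + 0.130 + 0.114 + 0.085 = 1.292
  TFR = 1.292
Difference = 1.494 − 1.292 = 0.202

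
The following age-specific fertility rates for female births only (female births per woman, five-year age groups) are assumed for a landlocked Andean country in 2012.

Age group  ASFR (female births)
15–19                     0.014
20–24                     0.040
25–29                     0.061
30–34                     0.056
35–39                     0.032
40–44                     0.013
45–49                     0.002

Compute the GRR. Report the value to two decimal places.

Sum of female ASFRs = 0.014 + 0.040 + 0.061 + 0.056 + 0.032 + 0.013 + 0.002 = 0.218
GRR = 5 × 0.218 = 1.09

1.09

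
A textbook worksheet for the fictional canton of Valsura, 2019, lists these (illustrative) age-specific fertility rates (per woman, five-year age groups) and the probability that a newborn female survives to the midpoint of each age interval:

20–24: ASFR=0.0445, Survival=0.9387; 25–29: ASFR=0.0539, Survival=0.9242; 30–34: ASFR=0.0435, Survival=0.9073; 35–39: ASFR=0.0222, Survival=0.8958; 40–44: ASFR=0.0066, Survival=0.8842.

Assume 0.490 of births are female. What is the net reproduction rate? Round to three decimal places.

Proportion female at birth = 0.490.
Per-age-group product (5 × ASFR × survival probability):
  20–24: 5 × 0.0445 × 0.9387 = 0.20886
  25–29: 5 × 0.0539 × 0.9242 = 0.24907
  30–34: 5 × 0.0435 × 0.9073 = 0.19734
  35–39: 5 × 0.0222 × 0.8958 = 0.09943
  40–44: 5 × 0.0066 × 0.8842 = 0.02918
Sum = 0.78388
NRR = 0.490 × 0.78388 = 0.38410
With NRR below 1 the population is below replacement fertility.

0.384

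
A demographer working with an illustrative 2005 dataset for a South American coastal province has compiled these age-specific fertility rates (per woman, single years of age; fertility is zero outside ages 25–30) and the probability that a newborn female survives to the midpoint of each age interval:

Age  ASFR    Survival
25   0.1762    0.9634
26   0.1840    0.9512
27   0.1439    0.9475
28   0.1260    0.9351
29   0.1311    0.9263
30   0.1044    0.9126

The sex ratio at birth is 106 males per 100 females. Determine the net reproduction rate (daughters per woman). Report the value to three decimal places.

Proportion female at birth = 100 / (100 + 106) = 0.48544.
Survival-weighted fertility by age (1·fₓ·Sₓ):
  25: 1 × 0.1762 × 0.9634 = 0.16975
  26: 1 × 0.1840 × 0.9512 = 0.17502
  27: 1 × 0.1439 × 0.9475 = 0.13635
  28: 1 × 0.1260 × 0.9351 = 0.11782
  29: 1 × 0.1311 × 0.9263 = 0.12144
  30: 1 × 0.1044 × 0.9126 = 0.09528
Sum = 0.81566
NRR = 0.48544 × 0.81566 = 0.39595
NRR < 1, so the cohort does not fully replace itself.

0.396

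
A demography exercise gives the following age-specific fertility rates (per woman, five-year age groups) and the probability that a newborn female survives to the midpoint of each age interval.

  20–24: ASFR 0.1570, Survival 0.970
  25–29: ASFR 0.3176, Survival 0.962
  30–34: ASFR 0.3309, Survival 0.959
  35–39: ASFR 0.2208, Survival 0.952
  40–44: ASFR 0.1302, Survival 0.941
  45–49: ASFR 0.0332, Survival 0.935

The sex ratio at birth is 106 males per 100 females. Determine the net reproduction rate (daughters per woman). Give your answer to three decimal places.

Proportion female at birth = 100 / (100 + 106) = 0.48544.
Each age group contributes 5 × ASFR × survival:
  20–24: 5 × 0.1570 × 0.970 = 0.76145
  25–29: 5 × 0.3176 × 0.962 = 1.52766
  30–34: 5 × 0.3309 × 0.959 = 1.58667
  35–39: 5 × 0.2208 × 0.952 = 1.05101
  40–44: 5 × 0.1302 × 0.941 = 0.61259
  45–49: 5 × 0.0332 × 0.935 = 0.15521
Sum = 5.69459
NRR = 0.48544 × 5.69459 = 2.76438
An NRR exceeding 1 indicates intrinsic growth under these rates.

2.764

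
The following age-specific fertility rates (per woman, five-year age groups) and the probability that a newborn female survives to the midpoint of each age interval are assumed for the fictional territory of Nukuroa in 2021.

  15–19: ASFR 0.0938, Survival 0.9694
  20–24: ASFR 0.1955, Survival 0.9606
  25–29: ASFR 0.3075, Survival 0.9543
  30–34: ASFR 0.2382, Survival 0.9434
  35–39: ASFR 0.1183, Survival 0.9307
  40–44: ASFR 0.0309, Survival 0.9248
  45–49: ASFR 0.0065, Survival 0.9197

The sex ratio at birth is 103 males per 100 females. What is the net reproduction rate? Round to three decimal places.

Proportion female at birth = 100 / (100 + 103) = 0.49261.
Per-age-group product (5 × ASFR × survival probability):
  15–19: 5 × 0.0938 × 0.9694 = 0.45465
  20–24: 5 × 0.1955 × 0.9606 = 0.93899
  25–29: 5 × 0.3075 × 0.9543 = 1.46724
  30–34: 5 × 0.2382 × 0.9434 = 1.12359
  35–39: 5 × 0.1183 × 0.9307 = 0.55051
  40–44: 5 × 0.0309 × 0.9248 = 0.14288
  45–49: 5 × 0.0065 × 0.9197 = 0.02989
Sum = 4.70775
NRR = 0.49261 × 4.70775 = 2.31908
NRR > 1, so each generation more than replaces itself.

2.319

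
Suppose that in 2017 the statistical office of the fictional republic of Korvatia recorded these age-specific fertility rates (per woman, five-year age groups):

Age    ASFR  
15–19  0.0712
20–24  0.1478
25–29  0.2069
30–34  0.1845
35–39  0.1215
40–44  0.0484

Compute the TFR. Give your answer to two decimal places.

3.90

Sum of ASFRs = 0.0712 + 0.1478 + 0.2069 + 0.1845 + 0.1215 + 0.0484 = 0.7803
TFR = 5 × 0.7803 = 3.9015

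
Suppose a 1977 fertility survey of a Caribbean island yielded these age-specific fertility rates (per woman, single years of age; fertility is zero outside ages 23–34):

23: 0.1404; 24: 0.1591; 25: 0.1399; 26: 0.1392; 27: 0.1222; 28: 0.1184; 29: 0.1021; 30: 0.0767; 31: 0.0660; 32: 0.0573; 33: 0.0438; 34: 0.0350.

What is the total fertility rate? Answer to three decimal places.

Sum of ASFRs = 0.1404 + 0.1591 + 0.1399 + 0.1392 + 0.1222 + 0.1184 + 0.1021 + 0.0767 + 0.0660 + 0.0573 + 0.0438 + 0.0350 = 1.2001
TFR = 1.2001

1.200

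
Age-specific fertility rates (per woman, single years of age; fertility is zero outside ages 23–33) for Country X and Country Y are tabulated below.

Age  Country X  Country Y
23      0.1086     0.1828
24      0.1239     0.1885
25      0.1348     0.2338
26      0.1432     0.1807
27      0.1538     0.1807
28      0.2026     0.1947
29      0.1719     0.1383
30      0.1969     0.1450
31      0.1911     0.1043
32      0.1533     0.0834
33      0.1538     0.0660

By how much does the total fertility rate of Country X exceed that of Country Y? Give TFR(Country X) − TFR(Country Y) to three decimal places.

Country X:
  Sum of ASFRs = 0.1086 + 0.1239 + 0.1348 + 0.1432 + 0.1538 + 0.2026 + 0.1719 + 0.1969 + 0.1911 + 0.1533 + 0.1538 = 1.7339
  TFR = 1.7339
Country Y:
  Sum of ASFRs = 0.1828 + 0.1885 + 0.2338 + 0.1807 + 0.1807 + 0.1947 + 0.1383 + 0.1450 + 0.1043 + 0.0834 + 0.0660 = 1.6982
  TFR = 1.6982
Difference = 1.7339 − 1.6982 = 0.0357

0.036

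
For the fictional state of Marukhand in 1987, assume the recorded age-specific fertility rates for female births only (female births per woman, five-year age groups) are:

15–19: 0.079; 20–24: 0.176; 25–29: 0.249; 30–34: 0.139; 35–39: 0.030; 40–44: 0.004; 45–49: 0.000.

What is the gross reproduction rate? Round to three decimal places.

Sum of female ASFRs = 0.079 + 0.176 + 0.249 + 0.139 + 0.030 + 0.004 + 0.000 = 0.677
GRR = 5 × 0.677 = 3.385

3.385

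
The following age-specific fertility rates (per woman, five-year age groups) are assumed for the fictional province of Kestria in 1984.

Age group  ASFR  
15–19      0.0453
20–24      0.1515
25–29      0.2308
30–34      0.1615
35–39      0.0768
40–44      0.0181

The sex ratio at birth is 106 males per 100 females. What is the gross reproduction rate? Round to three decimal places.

Proportion female at birth = 100 / (100 + 106) = 0.48544.
Sum of ASFRs = 0.0453 + 0.1515 + 0.2308 + 0.1615 + 0.0768 + 0.0181 = 0.6840
TFR = 5 × 0.6840 = 3.42
GRR = 0.48544 × 3.42 = 1.66020

1.660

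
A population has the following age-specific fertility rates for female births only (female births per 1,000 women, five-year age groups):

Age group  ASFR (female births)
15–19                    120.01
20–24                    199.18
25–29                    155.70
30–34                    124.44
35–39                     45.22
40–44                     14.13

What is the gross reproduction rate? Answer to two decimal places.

Sum of female ASFRs = 120.01 + 199.18 + 155.70 + 124.44 + 45.22 + 14.13 = 658.68
GRR = 5 × 658.68 / 1000 = 3.2934

3.29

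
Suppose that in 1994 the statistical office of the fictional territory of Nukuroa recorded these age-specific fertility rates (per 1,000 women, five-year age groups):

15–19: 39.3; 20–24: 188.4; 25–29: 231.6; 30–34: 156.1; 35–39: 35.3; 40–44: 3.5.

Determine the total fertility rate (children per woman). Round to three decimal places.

3.271

Sum of ASFRs = 39.3 + 188.4 + 231.6 + 156.1 + 35.3 + 3.5 = 654.2
TFR = 5 × 654.2 / 1000 = 3.271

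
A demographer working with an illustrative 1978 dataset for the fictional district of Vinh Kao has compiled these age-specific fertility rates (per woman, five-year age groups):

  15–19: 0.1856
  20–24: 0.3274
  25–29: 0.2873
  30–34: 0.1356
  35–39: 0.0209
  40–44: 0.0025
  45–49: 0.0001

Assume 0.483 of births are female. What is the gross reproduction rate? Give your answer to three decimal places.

Proportion female at birth = 0.483.
Sum of ASFRs = 0.1856 + 0.3274 + 0.2873 + 0.1356 + 0.0209 + 0.0025 + 0.0001 = 0.9594
TFR = 5 × 0.9594 = 4.797
GRR = 0.483 × 4.797 = 2.31695

2.317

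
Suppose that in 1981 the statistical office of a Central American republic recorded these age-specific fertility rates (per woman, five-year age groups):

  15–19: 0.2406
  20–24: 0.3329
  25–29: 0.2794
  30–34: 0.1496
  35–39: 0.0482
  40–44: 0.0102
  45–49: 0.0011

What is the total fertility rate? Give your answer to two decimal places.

5.31

Sum of ASFRs = 0.2406 + 0.3329 + 0.2794 + 0.1496 + 0.0482 + 0.0102 + 0.0011 = 1.0620
TFR = 5 × 1.0620 = 5.31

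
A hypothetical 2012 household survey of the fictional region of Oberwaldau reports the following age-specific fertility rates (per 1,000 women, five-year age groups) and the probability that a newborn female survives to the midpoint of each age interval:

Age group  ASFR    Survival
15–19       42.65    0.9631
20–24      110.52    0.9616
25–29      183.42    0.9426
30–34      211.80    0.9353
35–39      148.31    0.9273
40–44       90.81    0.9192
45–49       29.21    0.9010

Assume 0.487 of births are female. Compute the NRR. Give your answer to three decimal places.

Proportion female at birth = 0.487.
Weighting each age-specific rate by interval width and survival:
  15–19: 5 × 42.65/1000 × 0.9631 = 0.20538
  20–24: 5 × 110.52/1000 × 0.9616 = 0.53138
  25–29: 5 × 183.42/1000 × 0.9426 = 0.86446
  30–34: 5 × 211.80/1000 × 0.9353 = 0.99048
  35–39: 5 × 148.31/1000 × 0.9273 = 0.68764
  40–44: 5 × 90.81/1000 × 0.9192 = 0.41736
  45–49: 5 × 29.21/1000 × 0.9010 = 0.13159
Sum = 3.82829
NRR = 0.487 × 3.82829 = 1.86438

1.864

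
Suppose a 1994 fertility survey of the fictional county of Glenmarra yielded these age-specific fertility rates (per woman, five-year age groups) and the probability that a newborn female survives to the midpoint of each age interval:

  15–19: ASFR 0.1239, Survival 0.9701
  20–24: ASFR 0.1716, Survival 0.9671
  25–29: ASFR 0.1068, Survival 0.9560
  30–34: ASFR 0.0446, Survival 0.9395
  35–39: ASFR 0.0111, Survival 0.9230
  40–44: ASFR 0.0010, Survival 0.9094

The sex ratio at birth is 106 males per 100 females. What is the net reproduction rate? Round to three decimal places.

1.071

Proportion female at birth = 100 / (100 + 106) = 0.48544.
Weighting each age-specific rate by interval width and survival:
  15–19: 5 × 0.1239 × 0.9701 = 0.60098
  20–24: 5 × 0.1716 × 0.9671 = 0.82977
  25–29: 5 × 0.1068 × 0.9560 = 0.51050
  30–34: 5 × 0.0446 × 0.9395 = 0.20951
  35–39: 5 × 0.0111 × 0.9230 = 0.05123
  40–44: 5 × 0.0010 × 0.9094 = 0.00455
Sum = 2.20654
NRR = 0.48544 × 2.20654 = 1.07114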